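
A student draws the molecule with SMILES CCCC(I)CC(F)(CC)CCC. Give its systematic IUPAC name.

4-ethyl-4-fluoro-6-iodononane

The parent chain contains 9 carbons (nonane).
Choose the numbering such that the substituent locant set {4,4,6} is lower than {4,6,6} at the first point of difference.
With this numbering: an ethyl group at C-4; a fluoro group at C-4; an iodo group at C-6.
Prefixes are listed alphabetically: ethyl, fluoro, iodo.
Putting it together: 4-ethyl-4-fluoro-6-iodononane.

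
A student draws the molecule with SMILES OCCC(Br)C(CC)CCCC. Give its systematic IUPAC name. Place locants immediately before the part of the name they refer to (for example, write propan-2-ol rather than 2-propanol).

3-bromo-4-ethyloctan-1-ol

Counting along the main chain through the –OH group gives 8 carbons: the parent is octane.
An alcohol (–OH) is the principal characteristic group, giving the suffix -ol.
The numbering direction is chosen so that numbering from this end puts the hydroxyl group at C-1 rather than C-8.
With this numbering: the hydroxyl at C-1; a bromo group at C-3; an ethyl group at C-4.
Prefixes are listed alphabetically: bromo, ethyl.
The name is 3-bromo-4-ethyloctan-1-ol.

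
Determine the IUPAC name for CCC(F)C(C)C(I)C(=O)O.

Counting along the main chain through the –COOH group gives 6 carbons: the parent is hexane.
A carboxylic acid (terminal –COOH) is the principal characteristic group, giving the suffix -oic acid.
Number the chain so that the carboxylic acid carbon is C-1 by definition.
That gives a fluoro group at C-4; an iodo group at C-2; a methyl group at C-3.
The substituents are ordered alphabetically, ignoring any di-/tri- multipliers.
Putting it together: 4-fluoro-2-iodo-3-methylhexanoic acid.

4-fluoro-2-iodo-3-methylhexanoic acid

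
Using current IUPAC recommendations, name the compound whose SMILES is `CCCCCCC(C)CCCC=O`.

5-methylundecanal

The longest carbon chain that includes the –CHO group has 11 carbons, so the parent hydride is undecane.
The highest-priority functional group is an aldehyde (terminal –CHO), so the name ends in -al.
The numbering direction is chosen so that the aldehyde carbon is C-1 by definition.
That gives a methyl group at C-5.
The name is 5-methylundecanal.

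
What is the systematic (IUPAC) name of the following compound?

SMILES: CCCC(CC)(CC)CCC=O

Counting along the main chain through the –CHO group gives 7 carbons: the parent is heptane.
The principal characteristic group is an aldehyde (terminal –CHO), named with the suffix -al.
The numbering direction is chosen so that the aldehyde carbon is C-1 by definition.
That gives two ethyl groups at C-4.
The name is 4,4-diethylheptanal.

4,4-diethylheptanal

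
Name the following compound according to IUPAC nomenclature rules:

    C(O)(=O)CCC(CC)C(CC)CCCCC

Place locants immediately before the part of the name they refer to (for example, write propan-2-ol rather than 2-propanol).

Counting along the main chain through the –COOH group gives 10 carbons: the parent is decane.
The principal characteristic group is a carboxylic acid (terminal –COOH), named with the suffix -oic acid.
The numbering direction is chosen so that the carboxylic acid carbon is C-1 by definition.
This places ethyl groups at C-4 and C-5.
Assembling the pieces gives 4,5-diethyldecanoic acid.

4,5-diethyldecanoic acid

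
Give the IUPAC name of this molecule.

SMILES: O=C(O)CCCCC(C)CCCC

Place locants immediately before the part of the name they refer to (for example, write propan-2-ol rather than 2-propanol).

Counting along the main chain through the –COOH group gives 10 carbons: the parent is decane.
The highest-priority functional group is a carboxylic acid (terminal –COOH), so the name ends in -oic acid.
Choose the numbering such that the carboxylic acid carbon is C-1 by definition.
That gives a methyl group at C-6.
Putting it together: 6-methyldecanoic acid.

6-methyldecanoic acid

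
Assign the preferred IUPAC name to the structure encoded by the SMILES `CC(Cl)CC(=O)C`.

4-chloropentan-2-one

The longest chain bearing the carbonyl is 5 carbons long (pentane).
The principal characteristic group is a ketone (C=O on an internal carbon), named with the suffix -one.
Number the chain so that numbering from this end puts the carbonyl group at C-2 rather than C-4.
This places the carbonyl at C-2; a chloro group at C-4.
Assembling the pieces gives 4-chloropentan-2-one.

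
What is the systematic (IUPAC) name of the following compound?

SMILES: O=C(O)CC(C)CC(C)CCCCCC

Counting along the main chain through the –COOH group gives 11 carbons: the parent is undecane.
The highest-priority functional group is a carboxylic acid (terminal –COOH), so the name ends in -oic acid.
The numbering direction is chosen so that the carboxylic acid carbon is C-1 by definition.
That gives methyl groups at C-3 and C-5.
Assembling the pieces gives 3,5-dimethylundecanoic acid.

3,5-dimethylundecanoic acid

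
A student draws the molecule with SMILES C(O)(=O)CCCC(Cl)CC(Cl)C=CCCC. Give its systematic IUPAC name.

5,7-dichlorododec-8-enoic acid

The longest chain bearing the –COOH group and the multiple bond is 12 carbons long (dodecane).
The principal characteristic group is a carboxylic acid (terminal –COOH), named with the suffix -oic acid.
There is one C=C double bond, indicated by the ending -ene.
Choose the numbering such that the carboxylic acid carbon is C-1 by definition.
This places the double bond between C-8 and C-9; chloro groups at C-5 and C-7.
Putting it together: 5,7-dichlorododec-8-enoic acid.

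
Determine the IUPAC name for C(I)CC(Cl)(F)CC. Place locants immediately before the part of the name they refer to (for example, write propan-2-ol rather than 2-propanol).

3-chloro-3-fluoro-1-iodopentane

The parent chain contains 5 carbons (pentane).
Number the chain so that the substituent locant set {1,3,3} is lower than {3,3,5} at the first point of difference.
That gives a chloro group at C-3; a fluoro group at C-3; an iodo group at C-1.
Prefixes are listed alphabetically: chloro, fluoro, iodo.
Assembling the pieces gives 3-chloro-3-fluoro-1-iodopentane.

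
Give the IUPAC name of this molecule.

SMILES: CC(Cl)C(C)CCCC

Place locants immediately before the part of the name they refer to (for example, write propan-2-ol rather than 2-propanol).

The longest carbon chain is 7 atoms: the parent is heptane.
The numbering direction is chosen so that the substituent locant set {2,3} is lower than {5,6} at the first point of difference.
With this numbering: a chloro group at C-2; a methyl group at C-3.
Substituent prefixes are cited in alphabetical order (multiplying prefixes like di-/tri- are ignored for ordering).
Putting it together: 2-chloro-3-methylheptane.

2-chloro-3-methylheptane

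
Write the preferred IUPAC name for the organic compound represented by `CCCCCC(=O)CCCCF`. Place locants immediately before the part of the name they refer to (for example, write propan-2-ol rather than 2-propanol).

The longest chain bearing the carbonyl is 10 carbons long (decane).
The principal characteristic group is a ketone (C=O on an internal carbon), named with the suffix -one.
Number the chain so that numbering from this end puts the carbonyl group at C-5 rather than C-6.
This places the carbonyl at C-5; a fluoro group at C-1.
Assembling the pieces gives 1-fluorodecan-5-one.

1-fluorodecan-5-one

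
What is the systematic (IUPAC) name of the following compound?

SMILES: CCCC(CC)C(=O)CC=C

5-ethyloct-1-en-4-one

The longest carbon chain that includes the carbonyl and the multiple bond has 8 carbons, so the parent hydride is octane.
A ketone (C=O on an internal carbon) is the principal characteristic group, giving the suffix -one.
A C=C double bond in the chain gives the infix -ene-.
Number the chain so that numbering from this end puts the carbonyl group at C-4 rather than C-5.
That gives the carbonyl at C-4; the double bond between C-1 and C-2; an ethyl group at C-5.
The name is 5-ethyloct-1-en-4-one.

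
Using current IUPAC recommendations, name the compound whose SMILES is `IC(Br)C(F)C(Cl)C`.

The longest carbon chain is 4 atoms: the parent is butane.
Choose the numbering such that the substituent locant set {1,1,2,3} is lower than {2,3,4,4} at the first point of difference.
With this numbering: a bromo group at C-1; a chloro group at C-3; a fluoro group at C-2; an iodo group at C-1.
Substituent prefixes are cited in alphabetical order (multiplying prefixes like di-/tri- are ignored for ordering).
Putting it together: 1-bromo-3-chloro-2-fluoro-1-iodobutane.

1-bromo-3-chloro-2-fluoro-1-iodobutane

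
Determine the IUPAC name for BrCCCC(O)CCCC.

Counting along the main chain through the –OH group gives 8 carbons: the parent is octane.
The highest-priority functional group is an alcohol (–OH), so the name ends in -ol.
Choose the numbering such that numbering from this end puts the hydroxyl group at C-4 rather than C-5.
That gives the hydroxyl at C-4; a bromo group at C-1.
Putting it together: 1-bromooctan-4-ol.

1-bromooctan-4-ol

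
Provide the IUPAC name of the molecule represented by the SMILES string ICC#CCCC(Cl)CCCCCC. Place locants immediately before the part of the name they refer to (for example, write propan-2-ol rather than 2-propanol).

6-chloro-1-iodododec-2-yne

The longest carbon chain that includes the multiple bond has 12 carbons, so the parent hydride is dodecane.
The chain contains a C≡C triple bond, so the unsaturation ending is -yne.
Number the chain so that numbering from this end puts the triple bond at C-2 rather than C-10.
This places the triple bond between C-2 and C-3; a chloro group at C-6; an iodo group at C-1.
Substituent prefixes are cited in alphabetical order (multiplying prefixes like di-/tri- are ignored for ordering).
Putting it together: 6-chloro-1-iodododec-2-yne.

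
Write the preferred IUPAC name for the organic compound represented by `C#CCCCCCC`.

Counting along the main chain through the multiple bond gives 8 carbons: the parent is octane.
The chain contains a C≡C triple bond, so the unsaturation ending is -yne.
Choose the numbering such that numbering from this end puts the triple bond at C-1 rather than C-7.
With this numbering: the triple bond between C-1 and C-2.
Assembling the pieces gives oct-1-yne.

oct-1-yne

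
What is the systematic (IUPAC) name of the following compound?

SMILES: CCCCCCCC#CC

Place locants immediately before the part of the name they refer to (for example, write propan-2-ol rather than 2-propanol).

Counting along the main chain through the multiple bond gives 10 carbons: the parent is decane.
The chain contains a C≡C triple bond, so the unsaturation ending is -yne.
The numbering direction is chosen so that numbering from this end puts the triple bond at C-2 rather than C-8.
That gives the triple bond between C-2 and C-3.
Assembling the pieces gives dec-2-yne.

dec-2-yne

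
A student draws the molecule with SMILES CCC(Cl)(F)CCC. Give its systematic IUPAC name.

3-chloro-3-fluorohexane

The longest carbon chain is 6 atoms: the parent is hexane.
Number the chain so that the substituent locant set {3,3} is lower than {4,4} at the first point of difference.
This places a chloro group at C-3; a fluoro group at C-3.
Substituent prefixes are cited in alphabetical order (multiplying prefixes like di-/tri- are ignored for ordering).
Putting it together: 3-chloro-3-fluorohexane.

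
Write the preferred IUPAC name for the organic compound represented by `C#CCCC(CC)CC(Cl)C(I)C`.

The longest carbon chain that includes the multiple bond has 9 carbons, so the parent hydride is nonane.
There is one C≡C triple bond, indicated by the ending -yne.
Choose the numbering such that numbering from this end puts the triple bond at C-1 rather than C-8.
This places the triple bond between C-1 and C-2; a chloro group at C-7; an ethyl group at C-5; an iodo group at C-8.
Prefixes are listed alphabetically: chloro, ethyl, iodo.
Assembling the pieces gives 7-chloro-5-ethyl-8-iodonon-1-yne.

7-chloro-5-ethyl-8-iodonon-1-yne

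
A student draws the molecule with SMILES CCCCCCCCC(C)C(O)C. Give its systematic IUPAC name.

Counting along the main chain through the –OH group gives 11 carbons: the parent is undecane.
The highest-priority functional group is an alcohol (–OH), so the name ends in -ol.
Number the chain so that numbering from this end puts the hydroxyl group at C-2 rather than C-10.
With this numbering: the hydroxyl at C-2; a methyl group at C-3.
Assembling the pieces gives 3-methylundecan-2-ol.

3-methylundecan-2-ol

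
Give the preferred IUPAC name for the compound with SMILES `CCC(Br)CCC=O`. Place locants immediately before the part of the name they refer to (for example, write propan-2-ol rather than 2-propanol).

4-bromohexanal

The longest chain bearing the –CHO group is 6 carbons long (hexane).
An aldehyde (terminal –CHO) is the principal characteristic group, giving the suffix -al.
Number the chain so that the aldehyde carbon is C-1 by definition.
That gives a bromo group at C-4.
Putting it together: 4-bromohexanal.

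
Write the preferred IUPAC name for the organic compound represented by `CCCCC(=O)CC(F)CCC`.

The longest chain bearing the carbonyl is 10 carbons long (decane).
The highest-priority functional group is a ketone (C=O on an internal carbon), so the name ends in -one.
Choose the numbering such that numbering from this end puts the carbonyl group at C-5 rather than C-6.
This places the carbonyl at C-5; a fluoro group at C-7.
The name is 7-fluorodecan-5-one.

7-fluorodecan-5-one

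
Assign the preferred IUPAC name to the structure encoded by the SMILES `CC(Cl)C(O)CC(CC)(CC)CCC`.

The longest carbon chain that includes the –OH group has 8 carbons, so the parent hydride is octane.
An alcohol (–OH) is the principal characteristic group, giving the suffix -ol.
Choose the numbering such that numbering from this end puts the hydroxyl group at C-3 rather than C-6.
That gives the hydroxyl at C-3; a chloro group at C-2; two ethyl groups at C-5.
The substituents are ordered alphabetically, ignoring any di-/tri- multipliers.
The name is 2-chloro-5,5-diethyloctan-3-ol.

2-chloro-5,5-diethyloctan-3-ol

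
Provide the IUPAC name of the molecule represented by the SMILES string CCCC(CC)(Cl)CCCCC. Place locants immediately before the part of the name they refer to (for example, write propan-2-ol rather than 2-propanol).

The longest continuous carbon chain has 9 atoms, so the parent hydride is nonane.
Choose the numbering such that the substituent locant set {4,4} is lower than {6,6} at the first point of difference.
With this numbering: a chloro group at C-4; an ethyl group at C-4.
The substituents are ordered alphabetically, ignoring any di-/tri- multipliers.
Putting it together: 4-chloro-4-ethylnonane.

4-chloro-4-ethylnonane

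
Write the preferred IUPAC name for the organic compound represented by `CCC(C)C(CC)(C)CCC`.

4-ethyl-3,4-dimethylheptane

The longest continuous carbon chain has 7 atoms, so the parent hydride is heptane.
Choose the numbering such that the substituent locant set {3,4,4} is lower than {4,4,5} at the first point of difference.
With this numbering: an ethyl group at C-4; methyl groups at C-3 and C-4.
The substituents are ordered alphabetically, ignoring any di-/tri- multipliers.
Putting it together: 4-ethyl-3,4-dimethylheptane.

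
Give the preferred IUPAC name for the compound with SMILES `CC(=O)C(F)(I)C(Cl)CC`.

4-chloro-3-fluoro-3-iodohexan-2-one

Counting along the main chain through the carbonyl gives 6 carbons: the parent is hexane.
A ketone (C=O on an internal carbon) is the principal characteristic group, giving the suffix -one.
Number the chain so that numbering from this end puts the carbonyl group at C-2 rather than C-5.
This places the carbonyl at C-2; a chloro group at C-4; a fluoro group at C-3; an iodo group at C-3.
The substituents are ordered alphabetically, ignoring any di-/tri- multipliers.
Assembling the pieces gives 4-chloro-3-fluoro-3-iodohexan-2-one.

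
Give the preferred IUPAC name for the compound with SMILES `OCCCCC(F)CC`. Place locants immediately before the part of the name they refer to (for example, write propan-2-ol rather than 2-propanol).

5-fluoroheptan-1-ol

The longest carbon chain that includes the –OH group has 7 carbons, so the parent hydride is heptane.
The principal characteristic group is an alcohol (–OH), named with the suffix -ol.
Number the chain so that numbering from this end puts the hydroxyl group at C-1 rather than C-7.
This places the hydroxyl at C-1; a fluoro group at C-5.
Putting it together: 5-fluoroheptan-1-ol.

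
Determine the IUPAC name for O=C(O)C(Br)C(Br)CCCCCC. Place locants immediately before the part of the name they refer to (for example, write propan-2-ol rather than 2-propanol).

2,3-dibromononanoic acid

The longest chain bearing the –COOH group is 9 carbons long (nonane).
The principal characteristic group is a carboxylic acid (terminal –COOH), named with the suffix -oic acid.
The numbering direction is chosen so that the carboxylic acid carbon is C-1 by definition.
This places bromo groups at C-2 and C-3.
Putting it together: 2,3-dibromononanoic acid.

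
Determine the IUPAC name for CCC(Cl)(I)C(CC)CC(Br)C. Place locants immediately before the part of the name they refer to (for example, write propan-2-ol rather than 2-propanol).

2-bromo-5-chloro-4-ethyl-5-iodoheptane

The longest continuous carbon chain has 7 atoms, so the parent hydride is heptane.
The numbering direction is chosen so that the substituent locant set {2,4,5,5} is lower than {3,3,4,6} at the first point of difference.
This places a bromo group at C-2; a chloro group at C-5; an ethyl group at C-4; an iodo group at C-5.
Prefixes are listed alphabetically: bromo, chloro, ethyl, iodo.
Assembling the pieces gives 2-bromo-5-chloro-4-ethyl-5-iodoheptane.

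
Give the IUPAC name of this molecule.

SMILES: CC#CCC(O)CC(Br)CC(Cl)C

The longest chain bearing the –OH group and the multiple bond is 10 carbons long (decane).
An alcohol (–OH) is the principal characteristic group, giving the suffix -ol.
There is one C≡C triple bond, indicated by the ending -yne.
Number the chain so that numbering from this end puts the hydroxyl group at C-5 rather than C-6.
With this numbering: the hydroxyl at C-5; the triple bond between C-2 and C-3; a bromo group at C-7; a chloro group at C-9.
Substituent prefixes are cited in alphabetical order (multiplying prefixes like di-/tri- are ignored for ordering).
The name is 7-bromo-9-chlorodec-2-yn-5-ol.

7-bromo-9-chlorodec-2-yn-5-ol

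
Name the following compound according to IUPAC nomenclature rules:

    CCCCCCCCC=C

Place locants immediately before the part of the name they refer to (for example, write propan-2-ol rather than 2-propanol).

dec-1-ene

The longest chain bearing the multiple bond is 10 carbons long (decane).
The chain contains a C=C double bond, so the unsaturation ending is -ene.
Number the chain so that numbering from this end puts the double bond at C-1 rather than C-9.
With this numbering: the double bond between C-1 and C-2.
The name is dec-1-ene.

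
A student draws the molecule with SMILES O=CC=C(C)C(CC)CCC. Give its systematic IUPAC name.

4-ethyl-3-methylhept-2-enal

The longest carbon chain that includes the –CHO group and the multiple bond has 7 carbons, so the parent hydride is heptane.
The highest-priority functional group is an aldehyde (terminal –CHO), so the name ends in -al.
A C=C double bond in the chain gives the infix -ene-.
Number the chain so that the aldehyde carbon is C-1 by definition.
This places the double bond between C-2 and C-3; an ethyl group at C-4; a methyl group at C-3.
Prefixes are listed alphabetically: ethyl, methyl.
The name is 4-ethyl-3-methylhept-2-enal.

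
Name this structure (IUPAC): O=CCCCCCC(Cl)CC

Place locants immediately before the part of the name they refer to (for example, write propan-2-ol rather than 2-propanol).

7-chlorononanal

The longest chain bearing the –CHO group is 9 carbons long (nonane).
The highest-priority functional group is an aldehyde (terminal –CHO), so the name ends in -al.
Choose the numbering such that the aldehyde carbon is C-1 by definition.
That gives a chloro group at C-7.
Assembling the pieces gives 7-chlorononanal.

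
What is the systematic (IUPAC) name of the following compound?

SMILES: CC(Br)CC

The parent chain contains 4 carbons (butane).
Choose the numbering such that the substituent locant set {2} is lower than {3} at the first point of difference.
That gives a bromo group at C-2.
The name is 2-bromobutane.

2-bromobutane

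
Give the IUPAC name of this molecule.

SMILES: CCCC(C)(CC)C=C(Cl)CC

The longest carbon chain that includes the multiple bond has 8 carbons, so the parent hydride is octane.
There is one C=C double bond, indicated by the ending -ene.
Number the chain so that numbering from this end puts the double bond at C-3 rather than C-5.
This places the double bond between C-3 and C-4; a chloro group at C-3; an ethyl group at C-5; a methyl group at C-5.
The substituents are ordered alphabetically, ignoring any di-/tri- multipliers.
Putting it together: 3-chloro-5-ethyl-5-methyloct-3-ene.

3-chloro-5-ethyl-5-methyloct-3-ene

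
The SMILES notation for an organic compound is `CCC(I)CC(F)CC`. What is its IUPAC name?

3-fluoro-5-iodoheptane

The longest carbon chain is 7 atoms: the parent is heptane.
Number the chain so that the locant sets are identical either way, so the alphabetically earlier fluoro substituent takes the lower locant (3 rather than 5).
That gives a fluoro group at C-3; an iodo group at C-5.
The substituents are ordered alphabetically, ignoring any di-/tri- multipliers.
Putting it together: 3-fluoro-5-iodoheptane.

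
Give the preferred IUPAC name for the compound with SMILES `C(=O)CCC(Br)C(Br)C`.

Counting along the main chain through the –CHO group gives 6 carbons: the parent is hexane.
The principal characteristic group is an aldehyde (terminal –CHO), named with the suffix -al.
Choose the numbering such that the aldehyde carbon is C-1 by definition.
This places bromo groups at C-4 and C-5.
The name is 4,5-dibromohexanal.

4,5-dibromohexanal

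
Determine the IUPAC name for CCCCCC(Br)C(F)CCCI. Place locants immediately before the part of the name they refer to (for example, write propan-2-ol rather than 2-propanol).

5-bromo-4-fluoro-1-iododecane

The parent chain contains 10 carbons (decane).
Choose the numbering such that the substituent locant set {1,4,5} is lower than {6,7,10} at the first point of difference.
With this numbering: a bromo group at C-5; a fluoro group at C-4; an iodo group at C-1.
The substituents are ordered alphabetically, ignoring any di-/tri- multipliers.
The name is 5-bromo-4-fluoro-1-iododecane.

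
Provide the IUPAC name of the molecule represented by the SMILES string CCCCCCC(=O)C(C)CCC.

4-methylundecan-5-one

The longest chain bearing the carbonyl is 11 carbons long (undecane).
A ketone (C=O on an internal carbon) is the principal characteristic group, giving the suffix -one.
The numbering direction is chosen so that numbering from this end puts the carbonyl group at C-5 rather than C-7.
That gives the carbonyl at C-5; a methyl group at C-4.
Assembling the pieces gives 4-methylundecan-5-one.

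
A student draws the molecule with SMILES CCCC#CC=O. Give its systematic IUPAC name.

The longest chain bearing the –CHO group and the multiple bond is 6 carbons long (hexane).
The highest-priority functional group is an aldehyde (terminal –CHO), so the name ends in -al.
A C≡C triple bond in the chain gives the infix -yne-.
Number the chain so that the aldehyde carbon is C-1 by definition.
That gives the triple bond between C-2 and C-3.
The name is hex-2-ynal.

hex-2-ynal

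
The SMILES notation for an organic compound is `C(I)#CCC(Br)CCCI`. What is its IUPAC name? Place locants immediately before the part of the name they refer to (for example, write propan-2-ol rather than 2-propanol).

4-bromo-1,7-diiodohept-1-yne

The longest chain bearing the multiple bond is 7 carbons long (heptane).
A C≡C triple bond in the chain gives the infix -yne-.
Number the chain so that numbering from this end puts the triple bond at C-1 rather than C-6.
That gives the triple bond between C-1 and C-2; a bromo group at C-4; iodo groups at C-1 and C-7.
The substituents are ordered alphabetically, ignoring any di-/tri- multipliers.
Assembling the pieces gives 4-bromo-1,7-diiodohept-1-yne.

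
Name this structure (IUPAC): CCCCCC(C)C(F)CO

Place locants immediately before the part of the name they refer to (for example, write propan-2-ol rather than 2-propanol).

2-fluoro-3-methyloctan-1-ol

The longest chain bearing the –OH group is 8 carbons long (octane).
The principal characteristic group is an alcohol (–OH), named with the suffix -ol.
The numbering direction is chosen so that numbering from this end puts the hydroxyl group at C-1 rather than C-8.
This places the hydroxyl at C-1; a fluoro group at C-2; a methyl group at C-3.
Prefixes are listed alphabetically: fluoro, methyl.
Assembling the pieces gives 2-fluoro-3-methyloctan-1-ol.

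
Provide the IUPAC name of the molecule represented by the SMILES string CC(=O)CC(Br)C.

4-bromopentan-2-one

The longest carbon chain that includes the carbonyl has 5 carbons, so the parent hydride is pentane.
The principal characteristic group is a ketone (C=O on an internal carbon), named with the suffix -one.
The numbering direction is chosen so that numbering from this end puts the carbonyl group at C-2 rather than C-4.
This places the carbonyl at C-2; a bromo group at C-4.
The name is 4-bromopentan-2-one.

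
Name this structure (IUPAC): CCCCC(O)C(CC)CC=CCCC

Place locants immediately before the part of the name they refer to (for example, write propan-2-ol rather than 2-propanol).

6-ethyldodec-8-en-5-ol

Counting along the main chain through the –OH group and the multiple bond gives 12 carbons: the parent is dodecane.
The highest-priority functional group is an alcohol (–OH), so the name ends in -ol.
There is one C=C double bond, indicated by the ending -ene.
The numbering direction is chosen so that numbering from this end puts the hydroxyl group at C-5 rather than C-8.
This places the hydroxyl at C-5; the double bond between C-8 and C-9; an ethyl group at C-6.
Assembling the pieces gives 6-ethyldodec-8-en-5-ol.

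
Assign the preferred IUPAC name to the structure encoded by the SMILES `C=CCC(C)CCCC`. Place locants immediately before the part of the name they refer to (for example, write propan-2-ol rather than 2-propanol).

The longest carbon chain that includes the multiple bond has 8 carbons, so the parent hydride is octane.
There is one C=C double bond, indicated by the ending -ene.
The numbering direction is chosen so that numbering from this end puts the double bond at C-1 rather than C-7.
With this numbering: the double bond between C-1 and C-2; a methyl group at C-4.
The name is 4-methyloct-1-ene.

4-methyloct-1-ene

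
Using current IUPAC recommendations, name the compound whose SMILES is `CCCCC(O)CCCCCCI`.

11-iodoundecan-5-ol

The longest carbon chain that includes the –OH group has 11 carbons, so the parent hydride is undecane.
The principal characteristic group is an alcohol (–OH), named with the suffix -ol.
Number the chain so that numbering from this end puts the hydroxyl group at C-5 rather than C-7.
That gives the hydroxyl at C-5; an iodo group at C-11.
Assembling the pieces gives 11-iodoundecan-5-ol.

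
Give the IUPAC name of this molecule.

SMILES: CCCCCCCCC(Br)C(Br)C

2,3-dibromoundecane

The longest carbon chain is 11 atoms: the parent is undecane.
Number the chain so that the substituent locant set {2,3} is lower than {9,10} at the first point of difference.
That gives bromo groups at C-2 and C-3.
Putting it together: 2,3-dibromoundecane.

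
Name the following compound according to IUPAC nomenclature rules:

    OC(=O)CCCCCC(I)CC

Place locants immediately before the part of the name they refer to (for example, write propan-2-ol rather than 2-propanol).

7-iodononanoic acid

The longest carbon chain that includes the –COOH group has 9 carbons, so the parent hydride is nonane.
The principal characteristic group is a carboxylic acid (terminal –COOH), named with the suffix -oic acid.
Choose the numbering such that the carboxylic acid carbon is C-1 by definition.
This places an iodo group at C-7.
Assembling the pieces gives 7-iodononanoic acid.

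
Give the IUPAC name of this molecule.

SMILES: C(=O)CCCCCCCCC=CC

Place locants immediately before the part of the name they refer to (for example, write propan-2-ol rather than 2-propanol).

dodec-10-enal

Counting along the main chain through the –CHO group and the multiple bond gives 12 carbons: the parent is dodecane.
The principal characteristic group is an aldehyde (terminal –CHO), named with the suffix -al.
The chain contains a C=C double bond, so the unsaturation ending is -ene.
The numbering direction is chosen so that the aldehyde carbon is C-1 by definition.
This places the double bond between C-10 and C-11.
The name is dodec-10-enal.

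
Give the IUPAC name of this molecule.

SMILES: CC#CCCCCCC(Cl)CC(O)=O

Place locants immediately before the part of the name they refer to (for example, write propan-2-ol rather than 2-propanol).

The longest chain bearing the –COOH group and the multiple bond is 11 carbons long (undecane).
The principal characteristic group is a carboxylic acid (terminal –COOH), named with the suffix -oic acid.
The chain contains a C≡C triple bond, so the unsaturation ending is -yne.
Number the chain so that the carboxylic acid carbon is C-1 by definition.
That gives the triple bond between C-9 and C-10; a chloro group at C-3.
The name is 3-chloroundec-9-ynoic acid.

3-chloroundec-9-ynoic acid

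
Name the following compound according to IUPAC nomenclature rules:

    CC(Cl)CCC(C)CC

2-chloro-5-methylheptane

The longest continuous carbon chain has 7 atoms, so the parent hydride is heptane.
The numbering direction is chosen so that the substituent locant set {2,5} is lower than {3,6} at the first point of difference.
That gives a chloro group at C-2; a methyl group at C-5.
Prefixes are listed alphabetically: chloro, methyl.
Assembling the pieces gives 2-chloro-5-methylheptane.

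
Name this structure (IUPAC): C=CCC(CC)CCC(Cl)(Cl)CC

Counting along the main chain through the multiple bond gives 9 carbons: the parent is nonane.
A C=C double bond in the chain gives the infix -ene-.
Number the chain so that numbering from this end puts the double bond at C-1 rather than C-8.
That gives the double bond between C-1 and C-2; two chloro groups at C-7; an ethyl group at C-4.
The substituents are ordered alphabetically, ignoring any di-/tri- multipliers.
Assembling the pieces gives 7,7-dichloro-4-ethylnon-1-ene.

7,7-dichloro-4-ethylnon-1-ene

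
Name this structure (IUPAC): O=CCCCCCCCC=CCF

11-fluoroundec-9-enal

The longest carbon chain that includes the –CHO group and the multiple bond has 11 carbons, so the parent hydride is undecane.
An aldehyde (terminal –CHO) is the principal characteristic group, giving the suffix -al.
There is one C=C double bond, indicated by the ending -ene.
The numbering direction is chosen so that the aldehyde carbon is C-1 by definition.
With this numbering: the double bond between C-9 and C-10; a fluoro group at C-11.
Assembling the pieces gives 11-fluoroundec-9-enal.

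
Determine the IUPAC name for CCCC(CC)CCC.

The parent chain contains 7 carbons (heptane).
The molecule is symmetric, so either numbering direction gives the same locants.
This places an ethyl group at C-4.
The name is 4-ethylheptane.

4-ethylheptane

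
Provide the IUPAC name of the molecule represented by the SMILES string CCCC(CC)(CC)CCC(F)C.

5,5-diethyl-2-fluorooctane

The parent chain contains 8 carbons (octane).
Choose the numbering such that the substituent locant set {2,5,5} is lower than {4,4,7} at the first point of difference.
With this numbering: two ethyl groups at C-5; a fluoro group at C-2.
The substituents are ordered alphabetically, ignoring any di-/tri- multipliers.
The name is 5,5-diethyl-2-fluorooctane.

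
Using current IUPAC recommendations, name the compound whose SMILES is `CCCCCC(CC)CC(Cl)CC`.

3-chloro-5-ethyldecane

The longest carbon chain is 10 atoms: the parent is decane.
Choose the numbering such that the substituent locant set {3,5} is lower than {6,8} at the first point of difference.
This places a chloro group at C-3; an ethyl group at C-5.
The substituents are ordered alphabetically, ignoring any di-/tri- multipliers.
Putting it together: 3-chloro-5-ethyldecane.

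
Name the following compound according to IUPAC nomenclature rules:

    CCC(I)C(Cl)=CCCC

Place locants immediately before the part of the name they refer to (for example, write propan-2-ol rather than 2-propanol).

The longest carbon chain that includes the multiple bond has 8 carbons, so the parent hydride is octane.
The chain contains a C=C double bond, so the unsaturation ending is -ene.
Choose the numbering such that the substituent locant set {3,4} is lower than {5,6} at the first point of difference.
This places the double bond between C-4 and C-5; a chloro group at C-4; an iodo group at C-3.
The substituents are ordered alphabetically, ignoring any di-/tri- multipliers.
The name is 4-chloro-3-iodooct-4-ene.

4-chloro-3-iodooct-4-ene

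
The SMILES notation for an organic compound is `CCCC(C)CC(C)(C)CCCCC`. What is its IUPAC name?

4,6,6-trimethylundecane

The longest carbon chain is 11 atoms: the parent is undecane.
The numbering direction is chosen so that the substituent locant set {4,6,6} is lower than {6,6,8} at the first point of difference.
With this numbering: methyl groups at C-4 and C-6 (×2).
Assembling the pieces gives 4,6,6-trimethylundecane.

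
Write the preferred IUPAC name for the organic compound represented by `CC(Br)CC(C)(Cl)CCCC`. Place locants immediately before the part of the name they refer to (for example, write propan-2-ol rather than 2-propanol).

The longest carbon chain is 8 atoms: the parent is octane.
Choose the numbering such that the substituent locant set {2,4,4} is lower than {5,5,7} at the first point of difference.
With this numbering: a bromo group at C-2; a chloro group at C-4; a methyl group at C-4.
Substituent prefixes are cited in alphabetical order (multiplying prefixes like di-/tri- are ignored for ordering).
Putting it together: 2-bromo-4-chloro-4-methyloctane.

2-bromo-4-chloro-4-methyloctane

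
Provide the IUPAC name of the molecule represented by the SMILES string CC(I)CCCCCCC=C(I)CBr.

The longest carbon chain that includes the multiple bond has 11 carbons, so the parent hydride is undecane.
The chain contains a C=C double bond, so the unsaturation ending is -ene.
The numbering direction is chosen so that numbering from this end puts the double bond at C-2 rather than C-9.
This places the double bond between C-2 and C-3; a bromo group at C-1; iodo groups at C-2 and C-10.
Prefixes are listed alphabetically: bromo, iodo.
The name is 1-bromo-2,10-diiodoundec-2-ene.

1-bromo-2,10-diiodoundec-2-ene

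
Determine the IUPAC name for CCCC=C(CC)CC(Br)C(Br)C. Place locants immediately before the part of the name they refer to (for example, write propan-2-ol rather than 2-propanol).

7,8-dibromo-5-ethylnon-4-ene

The longest chain bearing the multiple bond is 9 carbons long (nonane).
The chain contains a C=C double bond, so the unsaturation ending is -ene.
Number the chain so that numbering from this end puts the double bond at C-4 rather than C-5.
That gives the double bond between C-4 and C-5; bromo groups at C-7 and C-8; an ethyl group at C-5.
Substituent prefixes are cited in alphabetical order (multiplying prefixes like di-/tri- are ignored for ordering).
Putting it together: 7,8-dibromo-5-ethylnon-4-ene.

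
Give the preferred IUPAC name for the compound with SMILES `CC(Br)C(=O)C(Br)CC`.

2,4-dibromohexan-3-one

Counting along the main chain through the carbonyl gives 6 carbons: the parent is hexane.
The highest-priority functional group is a ketone (C=O on an internal carbon), so the name ends in -one.
Choose the numbering such that numbering from this end puts the carbonyl group at C-3 rather than C-4.
That gives the carbonyl at C-3; bromo groups at C-2 and C-4.
Assembling the pieces gives 2,4-dibromohexan-3-one.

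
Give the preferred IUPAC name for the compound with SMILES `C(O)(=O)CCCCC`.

hexanoic acid

The longest carbon chain that includes the –COOH group has 6 carbons, so the parent hydride is hexane.
The highest-priority functional group is a carboxylic acid (terminal –COOH), so the name ends in -oic acid.
Choose the numbering such that the carboxylic acid carbon is C-1 by definition.
Putting it together: hexanoic acid.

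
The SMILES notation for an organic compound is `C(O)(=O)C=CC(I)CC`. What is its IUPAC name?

4-iodohex-2-enoic acid

Counting along the main chain through the –COOH group and the multiple bond gives 6 carbons: the parent is hexane.
The highest-priority functional group is a carboxylic acid (terminal –COOH), so the name ends in -oic acid.
There is one C=C double bond, indicated by the ending -ene.
Choose the numbering such that the carboxylic acid carbon is C-1 by definition.
That gives the double bond between C-2 and C-3; an iodo group at C-4.
Putting it together: 4-iodohex-2-enoic acid.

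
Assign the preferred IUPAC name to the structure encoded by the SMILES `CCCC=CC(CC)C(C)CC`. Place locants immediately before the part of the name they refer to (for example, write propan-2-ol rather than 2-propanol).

6-ethyl-7-methylnon-4-ene

The longest carbon chain that includes the multiple bond has 9 carbons, so the parent hydride is nonane.
There is one C=C double bond, indicated by the ending -ene.
Choose the numbering such that numbering from this end puts the double bond at C-4 rather than C-5.
That gives the double bond between C-4 and C-5; an ethyl group at C-6; a methyl group at C-7.
Prefixes are listed alphabetically: ethyl, methyl.
Putting it together: 6-ethyl-7-methylnon-4-ene.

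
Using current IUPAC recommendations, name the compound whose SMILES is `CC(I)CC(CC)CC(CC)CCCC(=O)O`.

The longest chain bearing the –COOH group is 10 carbons long (decane).
A carboxylic acid (terminal –COOH) is the principal characteristic group, giving the suffix -oic acid.
Choose the numbering such that the carboxylic acid carbon is C-1 by definition.
This places ethyl groups at C-5 and C-7; an iodo group at C-9.
Prefixes are listed alphabetically: ethyl, iodo.
Putting it together: 5,7-diethyl-9-iododecanoic acid.

5,7-diethyl-9-iododecanoic acid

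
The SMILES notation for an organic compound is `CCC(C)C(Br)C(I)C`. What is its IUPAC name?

The longest continuous carbon chain has 6 atoms, so the parent hydride is hexane.
Number the chain so that the substituent locant set {2,3,4} is lower than {3,4,5} at the first point of difference.
This places a bromo group at C-3; an iodo group at C-2; a methyl group at C-4.
Substituent prefixes are cited in alphabetical order (multiplying prefixes like di-/tri- are ignored for ordering).
The name is 3-bromo-2-iodo-4-methylhexane.

3-bromo-2-iodo-4-methylhexane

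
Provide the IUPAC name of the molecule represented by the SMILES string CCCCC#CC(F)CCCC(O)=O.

5-fluoroundec-6-ynoic acid

The longest carbon chain that includes the –COOH group and the multiple bond has 11 carbons, so the parent hydride is undecane.
The highest-priority functional group is a carboxylic acid (terminal –COOH), so the name ends in -oic acid.
There is one C≡C triple bond, indicated by the ending -yne.
Number the chain so that the carboxylic acid carbon is C-1 by definition.
This places the triple bond between C-6 and C-7; a fluoro group at C-5.
Putting it together: 5-fluoroundec-6-ynoic acid.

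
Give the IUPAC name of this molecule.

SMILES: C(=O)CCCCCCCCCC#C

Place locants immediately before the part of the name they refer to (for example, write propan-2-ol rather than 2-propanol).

dodec-11-ynal

The longest carbon chain that includes the –CHO group and the multiple bond has 12 carbons, so the parent hydride is dodecane.
An aldehyde (terminal –CHO) is the principal characteristic group, giving the suffix -al.
The chain contains a C≡C triple bond, so the unsaturation ending is -yne.
The numbering direction is chosen so that the aldehyde carbon is C-1 by definition.
This places the triple bond between C-11 and C-12.
Putting it together: dodec-11-ynal.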